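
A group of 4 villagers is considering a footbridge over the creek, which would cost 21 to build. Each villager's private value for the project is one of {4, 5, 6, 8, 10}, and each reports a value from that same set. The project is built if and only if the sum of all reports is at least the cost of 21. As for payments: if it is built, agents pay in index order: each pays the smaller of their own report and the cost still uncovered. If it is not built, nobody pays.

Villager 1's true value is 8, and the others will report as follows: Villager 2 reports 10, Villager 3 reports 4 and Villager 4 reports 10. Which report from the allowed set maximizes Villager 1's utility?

Report 4: project built, pays 4, utility 8 - 4 = 4.
Report 5: project built, pays 5, utility 8 - 5 = 3.
Report 6: project built, pays 6, utility 8 - 6 = 2.
Report 8: project built, pays 8, utility 8 - 8 = 0.
Report 10: project built, pays 10, utility 8 - 10 = -2.
The best choice is 4 with utility 4.

4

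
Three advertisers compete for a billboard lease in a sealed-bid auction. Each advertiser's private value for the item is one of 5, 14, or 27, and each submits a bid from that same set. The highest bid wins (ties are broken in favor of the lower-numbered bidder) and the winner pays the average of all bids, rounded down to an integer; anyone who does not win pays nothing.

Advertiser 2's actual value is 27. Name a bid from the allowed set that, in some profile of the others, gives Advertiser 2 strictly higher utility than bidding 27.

Suppose Advertiser 1 bids 5 and Advertiser 3 bids 5.
Bid 27: wins, pays 12, utility 27 - 12 = 15.
Bid 14: wins, pays 8, utility 27 - 8 = 19.
So bidding 14 beats truth here (19 > 15).

14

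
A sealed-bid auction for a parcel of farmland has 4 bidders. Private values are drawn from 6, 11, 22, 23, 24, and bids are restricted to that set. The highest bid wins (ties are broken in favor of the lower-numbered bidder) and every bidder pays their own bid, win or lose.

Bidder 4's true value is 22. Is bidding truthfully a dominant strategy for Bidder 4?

No

Consider the case where Bidder 1 bids 6, Bidder 2 bids 6 and Bidder 3 bids 6.
Truthful bid 22: wins, pays 22, utility 22 - 22 = 0.
Bid 11 instead: wins, pays 11, utility 22 - 11 = 11.
Since 11 > 0, bidding 11 is strictly better here, so truthful bidding is not dominant.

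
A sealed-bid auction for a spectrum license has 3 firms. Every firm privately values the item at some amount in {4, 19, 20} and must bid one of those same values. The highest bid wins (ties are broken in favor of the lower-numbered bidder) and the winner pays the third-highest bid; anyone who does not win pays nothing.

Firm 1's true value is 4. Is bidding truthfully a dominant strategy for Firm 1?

Check each profile of the others' bids and compare truth against every alternative bid.
Others bid (19, 19): truth gives 0, best alternative gives -15.
Others bid (4, 4): truth gives 0, best alternative gives 0.
Others bid (4, 19): truth gives 0, best alternative gives 0.
Others bid (4, 20): truth gives 0, best alternative gives 0.
Others bid (19, 4): truth gives 0, best alternative gives 0.
Others bid (19, 20): truth gives 0, best alternative gives 0.
(Remaining 3 profiles checked similarly; truth is weakly best in each.)
In every case the truthful bid is at least as good as any alternative, so it is a dominant strategy.

Yes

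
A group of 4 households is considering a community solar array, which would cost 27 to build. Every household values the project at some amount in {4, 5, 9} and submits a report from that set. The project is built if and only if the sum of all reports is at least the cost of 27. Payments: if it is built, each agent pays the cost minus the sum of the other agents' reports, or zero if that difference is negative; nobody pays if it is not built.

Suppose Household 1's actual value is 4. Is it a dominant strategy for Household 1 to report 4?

Check each profile of the others' reports and compare truth against every alternative report.
Others report (4, 9, 9): truth gives 0, best alternative gives -1.
Others report (9, 4, 9): truth gives 0, best alternative gives -1.
Others report (9, 9, 4): truth gives 0, best alternative gives -1.
Others report (9, 9, 9): truth gives 4, best alternative gives 4.
Others report (4, 4, 4): truth gives 0, best alternative gives 0.
Others report (4, 4, 5): truth gives 0, best alternative gives 0.
(Remaining 21 profiles checked similarly; truth is weakly best in each.)
In every case the truthful report is at least as good as any alternative, so it is a dominant strategy.

Yes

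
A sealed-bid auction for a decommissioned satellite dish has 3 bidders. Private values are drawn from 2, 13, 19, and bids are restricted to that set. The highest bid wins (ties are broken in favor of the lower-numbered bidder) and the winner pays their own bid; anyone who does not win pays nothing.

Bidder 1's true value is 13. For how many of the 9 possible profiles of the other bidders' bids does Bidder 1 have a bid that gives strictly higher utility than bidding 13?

Others bid (2, 2): truth gives 0; bid 2 gives 11 > 0. Violating.
Others bid (2, 13): truth gives 0; no alternative beats it.
Others bid (2, 19): truth gives 0; no alternative beats it.
(Checking all 9 profiles: 1 has a profitable deviation, 8 do not.)

1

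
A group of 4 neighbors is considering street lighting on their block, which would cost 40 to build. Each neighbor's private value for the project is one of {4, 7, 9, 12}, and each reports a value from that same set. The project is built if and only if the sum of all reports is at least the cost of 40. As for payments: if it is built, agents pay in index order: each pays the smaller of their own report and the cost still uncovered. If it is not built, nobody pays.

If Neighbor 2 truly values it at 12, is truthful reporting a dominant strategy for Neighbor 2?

No

Consider the case where Neighbor 1 reports 7, Neighbor 3 reports 12 and Neighbor 4 reports 12.
Truthful report 12: project built, pays 12, utility 12 - 12 = 0.
Report 9 instead: project built, pays 9, utility 12 - 9 = 3.
Since 3 > 0, reporting 9 is strictly better here, so truthful reporting is not dominant.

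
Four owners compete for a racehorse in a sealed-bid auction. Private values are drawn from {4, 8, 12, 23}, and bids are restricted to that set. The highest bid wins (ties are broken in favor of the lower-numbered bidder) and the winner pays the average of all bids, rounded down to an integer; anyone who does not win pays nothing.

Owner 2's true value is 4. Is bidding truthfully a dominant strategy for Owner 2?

Yes

Check each profile of the others' bids and compare truth against every alternative bid.
Others bid (4, 8, 8): truth gives 0, best alternative gives -3.
Others bid (4, 4, 8): truth gives 0, best alternative gives -2.
Others bid (4, 8, 4): truth gives 0, best alternative gives -2.
Others bid (4, 4, 4): truth gives 0, best alternative gives -1.
Others bid (4, 4, 12): truth gives 0, best alternative gives 0.
Others bid (4, 4, 23): truth gives 0, best alternative gives 0.
(Remaining 58 profiles checked similarly; truth is weakly best in each.)
In every case the truthful bid is at least as good as any alternative, so it is a dominant strategy.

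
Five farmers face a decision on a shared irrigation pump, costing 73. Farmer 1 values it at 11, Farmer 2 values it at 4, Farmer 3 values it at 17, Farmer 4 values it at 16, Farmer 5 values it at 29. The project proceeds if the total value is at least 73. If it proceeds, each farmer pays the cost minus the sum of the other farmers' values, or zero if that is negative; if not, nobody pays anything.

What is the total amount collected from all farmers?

57

Total value 77 ≥ cost 73, so it is built.
Farmer 1: others sum to 66; max(0, 73 - 66) = 7.
Farmer 2: others sum to 73; max(0, 73 - 73) = 0.
Farmer 3: others sum to 60; max(0, 73 - 60) = 13.
Farmer 4: others sum to 61; max(0, 73 - 61) = 12.
Farmer 5: others sum to 48; max(0, 73 - 48) = 25.
Total collected = 7 + 0 + 13 + 12 + 25 = 57.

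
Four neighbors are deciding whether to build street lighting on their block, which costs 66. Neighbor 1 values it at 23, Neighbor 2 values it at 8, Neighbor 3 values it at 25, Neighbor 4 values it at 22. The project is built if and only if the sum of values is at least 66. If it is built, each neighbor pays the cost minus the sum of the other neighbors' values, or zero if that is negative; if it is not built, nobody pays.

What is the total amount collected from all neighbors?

34

Total value 78 ≥ cost 66, so it is built.
Neighbor 1: others sum to 55; max(0, 66 - 55) = 11.
Neighbor 2: others sum to 70; max(0, 66 - 70) = 0.
Neighbor 3: others sum to 53; max(0, 66 - 53) = 13.
Neighbor 4: others sum to 56; max(0, 66 - 56) = 10.
Total collected = 11 + 0 + 13 + 10 = 34.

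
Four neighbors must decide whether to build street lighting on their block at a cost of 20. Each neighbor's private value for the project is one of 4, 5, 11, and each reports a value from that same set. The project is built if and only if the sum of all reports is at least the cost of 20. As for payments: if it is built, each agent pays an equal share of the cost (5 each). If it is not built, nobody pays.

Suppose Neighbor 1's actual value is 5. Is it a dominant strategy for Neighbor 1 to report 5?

Yes

Check each profile of the others' reports and compare truth against every alternative report.
Others report (4, 4, 4): truth gives 0, best alternative gives 0.
Others report (4, 4, 5): truth gives 0, best alternative gives 0.
Others report (4, 4, 11): truth gives 0, best alternative gives 0.
Others report (4, 5, 4): truth gives 0, best alternative gives 0.
Others report (4, 5, 5): truth gives 0, best alternative gives 0.
Others report (4, 5, 11): truth gives 0, best alternative gives 0.
(Remaining 21 profiles checked similarly; truth is weakly best in each.)
In every case the truthful report is at least as good as any alternative, so it is a dominant strategy.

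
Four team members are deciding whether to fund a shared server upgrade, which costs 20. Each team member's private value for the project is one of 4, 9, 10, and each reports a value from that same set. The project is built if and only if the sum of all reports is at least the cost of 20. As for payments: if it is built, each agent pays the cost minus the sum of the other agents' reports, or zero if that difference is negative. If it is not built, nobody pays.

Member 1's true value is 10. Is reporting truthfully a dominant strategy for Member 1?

Yes

Check each profile of the others' reports and compare truth against every alternative report.
Others report (4, 9, 9): truth gives 10, best alternative gives 10.
Others report (4, 9, 10): truth gives 10, best alternative gives 10.
Others report (4, 10, 9): truth gives 10, best alternative gives 10.
Others report (4, 10, 10): truth gives 10, best alternative gives 10.
Others report (9, 4, 9): truth gives 10, best alternative gives 10.
Others report (9, 4, 10): truth gives 10, best alternative gives 10.
(Remaining 21 profiles checked similarly; truth is weakly best in each.)
In every case the truthful report is at least as good as any alternative, so it is a dominant strategy.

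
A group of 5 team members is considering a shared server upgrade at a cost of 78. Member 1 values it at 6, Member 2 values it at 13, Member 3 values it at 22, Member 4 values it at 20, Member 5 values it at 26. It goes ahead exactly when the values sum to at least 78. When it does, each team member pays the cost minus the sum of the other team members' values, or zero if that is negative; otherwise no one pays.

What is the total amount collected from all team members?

Total value 87 ≥ cost 78, so it is built.
Member 1: others sum to 81; max(0, 78 - 81) = 0.
Member 2: others sum to 74; max(0, 78 - 74) = 4.
Member 3: others sum to 65; max(0, 78 - 65) = 13.
Member 4: others sum to 67; max(0, 78 - 67) = 11.
Member 5: others sum to 61; max(0, 78 - 61) = 17.
Total collected = 0 + 4 + 13 + 11 + 17 = 45.

45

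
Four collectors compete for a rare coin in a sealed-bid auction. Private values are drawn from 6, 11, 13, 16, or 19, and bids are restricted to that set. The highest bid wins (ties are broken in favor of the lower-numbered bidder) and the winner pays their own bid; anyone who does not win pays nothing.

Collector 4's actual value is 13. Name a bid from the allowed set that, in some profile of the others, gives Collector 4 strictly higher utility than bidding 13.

Suppose Collector 1 bids 6, Collector 2 bids 6 and Collector 3 bids 6.
Bid 13: wins, pays 13, utility 13 - 13 = 0.
Bid 11: wins, pays 11, utility 13 - 11 = 2.
So bidding 11 beats truth here (2 > 0).

11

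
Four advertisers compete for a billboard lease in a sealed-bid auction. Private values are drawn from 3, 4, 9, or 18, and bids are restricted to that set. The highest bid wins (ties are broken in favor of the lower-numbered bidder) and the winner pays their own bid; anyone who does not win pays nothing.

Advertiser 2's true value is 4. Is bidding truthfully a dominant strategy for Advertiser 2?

Check each profile of the others' bids and compare truth against every alternative bid.
Others bid (3, 3, 3): truth gives 0, best alternative gives 0.
Others bid (3, 3, 4): truth gives 0, best alternative gives 0.
Others bid (3, 3, 9): truth gives 0, best alternative gives 0.
Others bid (3, 3, 18): truth gives 0, best alternative gives 0.
Others bid (3, 4, 3): truth gives 0, best alternative gives 0.
Others bid (3, 4, 4): truth gives 0, best alternative gives 0.
(Remaining 58 profiles checked similarly; truth is weakly best in each.)
In every case the truthful bid is at least as good as any alternative, so it is a dominant strategy.

Yes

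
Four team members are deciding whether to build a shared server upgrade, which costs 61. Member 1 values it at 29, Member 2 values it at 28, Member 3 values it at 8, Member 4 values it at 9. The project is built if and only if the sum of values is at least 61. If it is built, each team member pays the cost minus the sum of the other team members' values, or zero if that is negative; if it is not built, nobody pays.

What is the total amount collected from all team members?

Total value 74 ≥ cost 61, so it is built.
Member 1: others sum to 45; max(0, 61 - 45) = 16.
Member 2: others sum to 46; max(0, 61 - 46) = 15.
Member 3: others sum to 66; max(0, 61 - 66) = 0.
Member 4: others sum to 65; max(0, 61 - 65) = 0.
Total collected = 16 + 15 + 0 + 0 = 31.

31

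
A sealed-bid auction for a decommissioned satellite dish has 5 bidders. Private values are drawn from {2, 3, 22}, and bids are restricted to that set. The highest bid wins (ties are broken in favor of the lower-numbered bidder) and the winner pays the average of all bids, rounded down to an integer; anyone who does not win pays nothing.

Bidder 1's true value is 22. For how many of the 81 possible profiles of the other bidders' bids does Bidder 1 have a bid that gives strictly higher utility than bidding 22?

16

Others bid (2, 2, 2, 2): truth gives 16; bid 2 gives 20 > 16. Violating.
Others bid (2, 2, 2, 3): truth gives 16; bid 3 gives 20 > 16. Violating.
Others bid (2, 2, 3, 2): truth gives 16; bid 3 gives 20 > 16. Violating.
Others bid (2, 2, 3, 3): truth gives 16; bid 3 gives 20 > 16. Violating.
Others bid (2, 2, 2, 22): truth gives 12; no alternative beats it.
Others bid (2, 2, 3, 22): truth gives 12; no alternative beats it.
(Checking all 81 profiles: 16 have a profitable deviation, 65 do not.)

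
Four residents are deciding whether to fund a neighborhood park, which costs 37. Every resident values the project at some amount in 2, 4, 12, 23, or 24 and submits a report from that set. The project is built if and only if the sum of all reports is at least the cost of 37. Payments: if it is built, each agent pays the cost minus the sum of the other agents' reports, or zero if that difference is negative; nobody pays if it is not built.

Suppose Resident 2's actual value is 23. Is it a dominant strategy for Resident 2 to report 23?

Yes

Check each profile of the others' reports and compare truth against every alternative report.
Others report (2, 12, 23): truth gives 23, best alternative gives 23.
Others report (2, 12, 24): truth gives 23, best alternative gives 23.
Others report (2, 23, 12): truth gives 23, best alternative gives 23.
Others report (2, 23, 23): truth gives 23, best alternative gives 23.
Others report (2, 23, 24): truth gives 23, best alternative gives 23.
Others report (2, 24, 12): truth gives 23, best alternative gives 23.
(Remaining 119 profiles checked similarly; truth is weakly best in each.)
In every case the truthful report is at least as good as any alternative, so it is a dominant strategy.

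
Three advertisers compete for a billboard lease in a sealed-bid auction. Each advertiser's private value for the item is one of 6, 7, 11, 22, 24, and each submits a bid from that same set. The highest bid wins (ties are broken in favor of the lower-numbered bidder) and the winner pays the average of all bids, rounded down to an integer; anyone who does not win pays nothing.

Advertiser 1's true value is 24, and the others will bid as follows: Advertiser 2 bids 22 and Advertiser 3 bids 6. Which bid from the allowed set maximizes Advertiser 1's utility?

Bid 6: loses, pays 0, utility 0.
Bid 7: loses, pays 0, utility 0.
Bid 11: loses, pays 0, utility 0.
Bid 22: wins, pays 16, utility 24 - 16 = 8.
Bid 24: wins, pays 17, utility 24 - 17 = 7.
The best choice is 22 with utility 8.

22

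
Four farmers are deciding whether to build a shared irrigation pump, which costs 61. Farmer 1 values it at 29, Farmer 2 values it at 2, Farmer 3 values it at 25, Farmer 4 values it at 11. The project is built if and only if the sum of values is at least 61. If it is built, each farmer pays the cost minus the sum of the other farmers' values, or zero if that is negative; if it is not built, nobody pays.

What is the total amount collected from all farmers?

Total value 67 ≥ cost 61, so it is built.
Farmer 1: others sum to 38; max(0, 61 - 38) = 23.
Farmer 2: others sum to 65; max(0, 61 - 65) = 0.
Farmer 3: others sum to 42; max(0, 61 - 42) = 19.
Farmer 4: others sum to 56; max(0, 61 - 56) = 5.
Total collected = 23 + 0 + 19 + 5 = 47.

47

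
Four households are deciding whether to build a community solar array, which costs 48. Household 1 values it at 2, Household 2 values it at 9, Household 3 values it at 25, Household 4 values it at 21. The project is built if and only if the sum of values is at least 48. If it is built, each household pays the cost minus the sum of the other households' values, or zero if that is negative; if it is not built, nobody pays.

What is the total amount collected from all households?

28

Total value 57 ≥ cost 48, so it is built.
Household 1: others sum to 55; max(0, 48 - 55) = 0.
Household 2: others sum to 48; max(0, 48 - 48) = 0.
Household 3: others sum to 32; max(0, 48 - 32) = 16.
Household 4: others sum to 36; max(0, 48 - 36) = 12.
Total collected = 0 + 0 + 16 + 12 = 28.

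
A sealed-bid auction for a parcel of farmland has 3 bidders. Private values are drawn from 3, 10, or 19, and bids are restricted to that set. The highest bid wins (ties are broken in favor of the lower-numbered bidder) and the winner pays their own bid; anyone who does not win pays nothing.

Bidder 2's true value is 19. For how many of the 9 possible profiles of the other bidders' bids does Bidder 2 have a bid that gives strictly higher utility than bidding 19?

Others bid (3, 3): truth gives 0; bid 10 gives 9 > 0. Violating.
Others bid (3, 10): truth gives 0; bid 10 gives 9 > 0. Violating.
Others bid (3, 19): truth gives 0; no alternative beats it.
Others bid (10, 3): truth gives 0; no alternative beats it.
(Checking all 9 profiles: 2 have a profitable deviation, 7 do not.)

2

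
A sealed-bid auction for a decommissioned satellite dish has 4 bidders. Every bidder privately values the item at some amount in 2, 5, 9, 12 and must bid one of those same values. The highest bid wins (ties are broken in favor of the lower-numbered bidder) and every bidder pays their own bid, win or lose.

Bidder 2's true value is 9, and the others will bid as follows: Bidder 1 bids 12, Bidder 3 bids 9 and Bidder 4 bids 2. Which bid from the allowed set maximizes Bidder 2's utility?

Bid 2: loses but pays 2, utility -2.
Bid 5: loses but pays 5, utility -5.
Bid 9: loses but pays 9, utility -9.
Bid 12: loses but pays 12, utility -12.
The best choice is 2 with utility -2.

2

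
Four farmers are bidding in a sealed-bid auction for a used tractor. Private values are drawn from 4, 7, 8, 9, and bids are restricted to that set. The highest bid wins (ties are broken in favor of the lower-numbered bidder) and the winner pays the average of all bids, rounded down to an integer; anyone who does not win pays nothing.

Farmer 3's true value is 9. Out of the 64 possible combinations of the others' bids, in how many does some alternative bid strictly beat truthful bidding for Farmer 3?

6

Others bid (4, 4, 4): truth gives 4; bid 7 gives 5 > 4. Violating.
Others bid (4, 4, 7): truth gives 3; bid 7 gives 4 > 3. Violating.
Others bid (4, 7, 4): truth gives 3; bid 8 gives 4 > 3. Violating.
Others bid (4, 7, 8): truth gives 2; bid 8 gives 3 > 2. Violating.
Others bid (4, 4, 8): truth gives 3; no alternative beats it.
Others bid (4, 4, 9): truth gives 3; no alternative beats it.
(Checking all 64 profiles: 6 have a profitable deviation, 58 do not.)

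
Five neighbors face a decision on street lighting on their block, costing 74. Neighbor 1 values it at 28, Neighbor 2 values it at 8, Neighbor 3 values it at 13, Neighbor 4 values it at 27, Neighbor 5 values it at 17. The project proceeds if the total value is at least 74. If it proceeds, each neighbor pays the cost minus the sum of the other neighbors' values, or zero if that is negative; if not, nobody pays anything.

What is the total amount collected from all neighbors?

Total value 93 ≥ cost 74, so it is built.
Neighbor 1: others sum to 65; max(0, 74 - 65) = 9.
Neighbor 2: others sum to 85; max(0, 74 - 85) = 0.
Neighbor 3: others sum to 80; max(0, 74 - 80) = 0.
Neighbor 4: others sum to 66; max(0, 74 - 66) = 8.
Neighbor 5: others sum to 76; max(0, 74 - 76) = 0.
Total collected = 9 + 0 + 0 + 8 + 0 = 17.

17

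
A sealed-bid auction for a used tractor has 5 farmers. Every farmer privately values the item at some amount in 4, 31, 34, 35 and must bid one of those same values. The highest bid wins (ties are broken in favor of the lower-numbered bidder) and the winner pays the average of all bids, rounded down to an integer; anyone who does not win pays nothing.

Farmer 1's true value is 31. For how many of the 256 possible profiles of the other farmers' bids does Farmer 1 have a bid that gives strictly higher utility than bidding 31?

Others bid (4, 4, 4, 4): truth gives 22; bid 4 gives 27 > 22. Violating.
Others bid (4, 4, 4, 34): truth gives 0; bid 34 gives 15 > 0. Violating.
Others bid (4, 4, 4, 35): truth gives 0; bid 35 gives 15 > 0. Violating.
Others bid (4, 4, 31, 34): truth gives 0; bid 34 gives 10 > 0. Violating.
Others bid (4, 4, 4, 31): truth gives 17; no alternative beats it.
Others bid (4, 4, 31, 4): truth gives 17; no alternative beats it.
(Checking all 256 profiles: 161 have a profitable deviation, 95 do not.)

161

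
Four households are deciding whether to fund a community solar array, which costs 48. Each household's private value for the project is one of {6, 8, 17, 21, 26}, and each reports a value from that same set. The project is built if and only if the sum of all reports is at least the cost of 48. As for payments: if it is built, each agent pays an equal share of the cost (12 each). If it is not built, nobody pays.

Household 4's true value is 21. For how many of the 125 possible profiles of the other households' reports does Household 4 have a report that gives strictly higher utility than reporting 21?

Others report (6, 8, 8): truth gives 0; report 26 gives 9 > 0. Violating.
Others report (8, 6, 8): truth gives 0; report 26 gives 9 > 0. Violating.
Others report (8, 8, 6): truth gives 0; report 26 gives 9 > 0. Violating.
Others report (8, 8, 8): truth gives 0; report 26 gives 9 > 0. Violating.
Others report (6, 6, 6): truth gives 0; no alternative beats it.
Others report (6, 6, 8): truth gives 0; no alternative beats it.
(Checking all 125 profiles: 4 have a profitable deviation, 121 do not.)

4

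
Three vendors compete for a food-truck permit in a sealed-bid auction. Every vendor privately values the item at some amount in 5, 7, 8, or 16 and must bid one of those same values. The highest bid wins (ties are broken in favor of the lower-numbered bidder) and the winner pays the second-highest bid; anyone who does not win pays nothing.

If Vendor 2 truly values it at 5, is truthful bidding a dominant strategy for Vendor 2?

Yes

Check each profile of the others' bids and compare truth against every alternative bid.
Others bid (5, 7): truth gives 0, best alternative gives -2.
Others bid (5, 5): truth gives 0, best alternative gives 0.
Others bid (5, 8): truth gives 0, best alternative gives 0.
Others bid (5, 16): truth gives 0, best alternative gives 0.
Others bid (7, 5): truth gives 0, best alternative gives 0.
Others bid (7, 7): truth gives 0, best alternative gives 0.
(Remaining 10 profiles checked similarly; truth is weakly best in each.)
In every case the truthful bid is at least as good as any alternative, so it is a dominant strategy.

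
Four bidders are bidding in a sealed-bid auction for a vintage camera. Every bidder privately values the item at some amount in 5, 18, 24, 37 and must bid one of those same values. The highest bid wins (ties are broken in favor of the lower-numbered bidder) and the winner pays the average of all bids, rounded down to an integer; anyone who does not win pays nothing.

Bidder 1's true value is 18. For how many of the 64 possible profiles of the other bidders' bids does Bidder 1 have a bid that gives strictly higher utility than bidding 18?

Others bid (5, 5, 5): truth gives 10; bid 5 gives 13 > 10. Violating.
Others bid (5, 5, 24): truth gives 0; bid 24 gives 4 > 0. Violating.
Others bid (5, 18, 24): truth gives 0; bid 24 gives 1 > 0. Violating.
Others bid (5, 24, 5): truth gives 0; bid 24 gives 4 > 0. Violating.
Others bid (5, 5, 18): truth gives 7; no alternative beats it.
Others bid (5, 5, 37): truth gives 0; no alternative beats it.
(Checking all 64 profiles: 10 have a profitable deviation, 54 do not.)

10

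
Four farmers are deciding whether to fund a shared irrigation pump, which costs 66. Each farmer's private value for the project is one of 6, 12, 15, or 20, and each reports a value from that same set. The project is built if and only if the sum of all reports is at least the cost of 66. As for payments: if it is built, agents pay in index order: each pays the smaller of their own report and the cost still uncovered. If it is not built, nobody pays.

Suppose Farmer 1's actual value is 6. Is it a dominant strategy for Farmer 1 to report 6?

Yes

Check each profile of the others' reports and compare truth against every alternative report.
Others report (15, 20, 20): truth gives 0, best alternative gives -6.
Others report (20, 15, 20): truth gives 0, best alternative gives -6.
Others report (20, 20, 15): truth gives 0, best alternative gives -6.
Others report (20, 20, 20): truth gives 0, best alternative gives -6.
Others report (6, 6, 6): truth gives 0, best alternative gives 0.
Others report (6, 6, 12): truth gives 0, best alternative gives 0.
(Remaining 58 profiles checked similarly; truth is weakly best in each.)
In every case the truthful report is at least as good as any alternative, so it is a dominant strategy.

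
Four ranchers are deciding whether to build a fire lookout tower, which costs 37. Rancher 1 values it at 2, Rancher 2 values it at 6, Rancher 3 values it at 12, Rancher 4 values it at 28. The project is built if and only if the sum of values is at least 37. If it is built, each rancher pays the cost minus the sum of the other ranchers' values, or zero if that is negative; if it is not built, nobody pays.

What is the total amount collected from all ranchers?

Total value 48 ≥ cost 37, so it is built.
Rancher 1: others sum to 46; max(0, 37 - 46) = 0.
Rancher 2: others sum to 42; max(0, 37 - 42) = 0.
Rancher 3: others sum to 36; max(0, 37 - 36) = 1.
Rancher 4: others sum to 20; max(0, 37 - 20) = 17.
Total collected = 0 + 0 + 1 + 17 = 18.

18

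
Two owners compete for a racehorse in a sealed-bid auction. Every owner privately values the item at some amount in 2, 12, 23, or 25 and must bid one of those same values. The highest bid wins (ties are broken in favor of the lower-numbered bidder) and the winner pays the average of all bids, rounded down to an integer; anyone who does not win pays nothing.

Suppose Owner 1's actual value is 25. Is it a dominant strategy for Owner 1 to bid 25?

No

Consider the case where Owner 2 bids 2.
Truthful bid 25: wins, pays 13, utility 25 - 13 = 12.
Bid 2 instead: wins, pays 2, utility 25 - 2 = 23.
Since 23 > 12, bidding 2 is strictly better here, so truthful bidding is not dominant.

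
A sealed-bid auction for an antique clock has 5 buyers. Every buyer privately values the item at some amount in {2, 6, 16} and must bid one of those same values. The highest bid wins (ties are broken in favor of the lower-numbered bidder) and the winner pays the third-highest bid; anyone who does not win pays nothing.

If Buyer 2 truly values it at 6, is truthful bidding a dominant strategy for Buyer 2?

No

Consider the case where Buyer 1 bids 2, Buyer 3 bids 2, Buyer 4 bids 2 and Buyer 5 bids 16.
Truthful bid 6: loses, pays 0, utility 0.
Bid 16 instead: wins, pays 2, utility 6 - 2 = 4.
Since 4 > 0, bidding 16 is strictly better here, so truthful bidding is not dominant.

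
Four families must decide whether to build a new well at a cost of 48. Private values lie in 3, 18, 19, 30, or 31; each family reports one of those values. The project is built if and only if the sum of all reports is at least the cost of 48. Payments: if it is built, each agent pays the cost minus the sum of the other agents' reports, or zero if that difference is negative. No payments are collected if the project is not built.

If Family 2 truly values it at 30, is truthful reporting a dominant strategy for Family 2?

Check each profile of the others' reports and compare truth against every alternative report.
Others report (3, 18, 30): truth gives 30, best alternative gives 30.
Others report (3, 18, 31): truth gives 30, best alternative gives 30.
Others report (3, 19, 30): truth gives 30, best alternative gives 30.
Others report (3, 19, 31): truth gives 30, best alternative gives 30.
Others report (3, 30, 18): truth gives 30, best alternative gives 30.
Others report (3, 30, 19): truth gives 30, best alternative gives 30.
(Remaining 119 profiles checked similarly; truth is weakly best in each.)
In every case the truthful report is at least as good as any alternative, so it is a dominant strategy.

Yes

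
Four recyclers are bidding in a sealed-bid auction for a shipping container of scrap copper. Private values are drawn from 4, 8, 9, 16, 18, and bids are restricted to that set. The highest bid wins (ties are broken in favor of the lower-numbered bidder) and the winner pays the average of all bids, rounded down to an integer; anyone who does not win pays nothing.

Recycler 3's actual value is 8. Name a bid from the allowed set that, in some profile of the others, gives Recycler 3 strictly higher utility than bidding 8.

9

Suppose Recycler 1 bids 4, Recycler 2 bids 4 and Recycler 4 bids 9.
Bid 8: loses, pays 0, utility 0.
Bid 9: wins, pays 6, utility 8 - 6 = 2.
So bidding 9 beats truth here (2 > 0).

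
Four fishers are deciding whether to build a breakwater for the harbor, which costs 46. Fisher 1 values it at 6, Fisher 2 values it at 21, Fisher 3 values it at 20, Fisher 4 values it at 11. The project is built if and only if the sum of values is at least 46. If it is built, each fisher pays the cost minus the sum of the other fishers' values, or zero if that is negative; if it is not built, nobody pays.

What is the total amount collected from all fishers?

17

Total value 58 ≥ cost 46, so it is built.
Fisher 1: others sum to 52; max(0, 46 - 52) = 0.
Fisher 2: others sum to 37; max(0, 46 - 37) = 9.
Fisher 3: others sum to 38; max(0, 46 - 38) = 8.
Fisher 4: others sum to 47; max(0, 46 - 47) = 0.
Total collected = 0 + 9 + 8 + 0 = 17.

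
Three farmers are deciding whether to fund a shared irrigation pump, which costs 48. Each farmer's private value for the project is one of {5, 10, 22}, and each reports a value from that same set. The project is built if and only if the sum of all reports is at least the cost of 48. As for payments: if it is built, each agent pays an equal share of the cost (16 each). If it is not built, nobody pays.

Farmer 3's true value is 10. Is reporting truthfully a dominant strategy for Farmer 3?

Check each profile of the others' reports and compare truth against every alternative report.
Others report (22, 22): truth gives -6, best alternative gives -6.
Others report (5, 5): truth gives 0, best alternative gives 0.
Others report (5, 10): truth gives 0, best alternative gives 0.
Others report (5, 22): truth gives 0, best alternative gives 0.
Others report (10, 5): truth gives 0, best alternative gives 0.
Others report (10, 10): truth gives 0, best alternative gives 0.
(Remaining 3 profiles checked similarly; truth is weakly best in each.)
In every case the truthful report is at least as good as any alternative, so it is a dominant strategy.

Yes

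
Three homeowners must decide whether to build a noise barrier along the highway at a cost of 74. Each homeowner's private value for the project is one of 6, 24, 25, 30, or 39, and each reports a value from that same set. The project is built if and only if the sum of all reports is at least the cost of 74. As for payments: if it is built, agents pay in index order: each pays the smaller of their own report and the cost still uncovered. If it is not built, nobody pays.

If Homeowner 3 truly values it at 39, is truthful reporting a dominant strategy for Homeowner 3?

Check each profile of the others' reports and compare truth against every alternative report.
Others report (6, 30): truth gives 1, best alternative gives 0.
Others report (30, 6): truth gives 1, best alternative gives 0.
Others report (39, 39): truth gives 39, best alternative gives 39.
Others report (30, 39): truth gives 34, best alternative gives 34.
Others report (39, 30): truth gives 34, best alternative gives 34.
Others report (25, 39): truth gives 29, best alternative gives 29.
(Remaining 19 profiles checked similarly; truth is weakly best in each.)
In every case the truthful report is at least as good as any alternative, so it is a dominant strategy.

Yes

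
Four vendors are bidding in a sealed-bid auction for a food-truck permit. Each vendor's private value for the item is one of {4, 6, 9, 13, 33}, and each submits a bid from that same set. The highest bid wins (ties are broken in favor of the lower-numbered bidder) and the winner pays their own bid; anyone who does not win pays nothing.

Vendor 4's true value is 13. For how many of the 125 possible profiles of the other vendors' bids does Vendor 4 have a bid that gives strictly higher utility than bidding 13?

Others bid (4, 4, 4): truth gives 0; bid 6 gives 7 > 0. Violating.
Others bid (4, 4, 6): truth gives 0; bid 9 gives 4 > 0. Violating.
Others bid (4, 6, 4): truth gives 0; bid 9 gives 4 > 0. Violating.
Others bid (4, 6, 6): truth gives 0; bid 9 gives 4 > 0. Violating.
Others bid (4, 4, 9): truth gives 0; no alternative beats it.
Others bid (4, 4, 13): truth gives 0; no alternative beats it.
(Checking all 125 profiles: 8 have a profitable deviation, 117 do not.)

8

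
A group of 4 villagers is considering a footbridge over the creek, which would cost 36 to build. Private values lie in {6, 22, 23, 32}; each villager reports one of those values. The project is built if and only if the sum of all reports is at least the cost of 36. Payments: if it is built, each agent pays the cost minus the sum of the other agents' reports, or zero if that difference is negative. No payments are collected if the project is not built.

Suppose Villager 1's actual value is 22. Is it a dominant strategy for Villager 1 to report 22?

Check each profile of the others' reports and compare truth against every alternative report.
Others report (6, 6, 32): truth gives 22, best alternative gives 22.
Others report (6, 22, 22): truth gives 22, best alternative gives 22.
Others report (6, 22, 23): truth gives 22, best alternative gives 22.
Others report (6, 22, 32): truth gives 22, best alternative gives 22.
Others report (6, 23, 22): truth gives 22, best alternative gives 22.
Others report (6, 23, 23): truth gives 22, best alternative gives 22.
(Remaining 58 profiles checked similarly; truth is weakly best in each.)
In every case the truthful report is at least as good as any alternative, so it is a dominant strategy.

Yes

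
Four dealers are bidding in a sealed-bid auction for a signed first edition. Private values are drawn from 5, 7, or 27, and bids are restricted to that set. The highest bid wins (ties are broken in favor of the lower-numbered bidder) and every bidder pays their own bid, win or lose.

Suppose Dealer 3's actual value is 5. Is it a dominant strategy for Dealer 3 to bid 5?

Consider the case where Dealer 1 bids 5, Dealer 2 bids 5 and Dealer 4 bids 5.
Truthful bid 5: loses but pays 5, utility -5.
Bid 7 instead: wins, pays 7, utility 5 - 7 = -2.
Since -2 > -5, bidding 7 is strictly better here, so truthful bidding is not dominant.

No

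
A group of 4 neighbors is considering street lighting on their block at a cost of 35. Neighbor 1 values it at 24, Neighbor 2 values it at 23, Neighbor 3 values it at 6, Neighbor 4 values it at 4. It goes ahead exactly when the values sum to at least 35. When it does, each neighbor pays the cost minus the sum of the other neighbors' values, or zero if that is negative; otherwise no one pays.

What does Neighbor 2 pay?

Total value 57 ≥ cost 35, so the project is built.
The other neighbors' values sum to 34.
Cost minus that sum is 35 - 34 = 1.

1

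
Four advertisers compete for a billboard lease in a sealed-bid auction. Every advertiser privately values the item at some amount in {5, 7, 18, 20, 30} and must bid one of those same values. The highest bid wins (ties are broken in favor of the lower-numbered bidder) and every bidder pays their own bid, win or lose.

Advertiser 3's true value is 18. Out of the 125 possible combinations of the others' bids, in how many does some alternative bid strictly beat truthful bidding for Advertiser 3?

Others bid (5, 5, 5): truth gives 0; bid 7 gives 11 > 0. Violating.
Others bid (5, 5, 7): truth gives 0; bid 7 gives 11 > 0. Violating.
Others bid (5, 5, 20): truth gives -18; bid 20 gives -2 > -18. Violating.
Others bid (5, 5, 30): truth gives -18; bid 5 gives -5 > -18. Violating.
Others bid (5, 5, 18): truth gives 0; no alternative beats it.
Others bid (5, 7, 5): truth gives 0; no alternative beats it.
(Checking all 125 profiles: 115 have a profitable deviation, 10 do not.)

115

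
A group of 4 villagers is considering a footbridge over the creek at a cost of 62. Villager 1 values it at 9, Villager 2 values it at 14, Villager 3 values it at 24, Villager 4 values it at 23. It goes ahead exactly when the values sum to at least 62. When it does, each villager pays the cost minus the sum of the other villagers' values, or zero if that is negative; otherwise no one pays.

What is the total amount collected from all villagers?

Total value 70 ≥ cost 62, so it is built.
Villager 1: others sum to 61; max(0, 62 - 61) = 1.
Villager 2: others sum to 56; max(0, 62 - 56) = 6.
Villager 3: others sum to 46; max(0, 62 - 46) = 16.
Villager 4: others sum to 47; max(0, 62 - 47) = 15.
Total collected = 1 + 6 + 16 + 15 = 38.

38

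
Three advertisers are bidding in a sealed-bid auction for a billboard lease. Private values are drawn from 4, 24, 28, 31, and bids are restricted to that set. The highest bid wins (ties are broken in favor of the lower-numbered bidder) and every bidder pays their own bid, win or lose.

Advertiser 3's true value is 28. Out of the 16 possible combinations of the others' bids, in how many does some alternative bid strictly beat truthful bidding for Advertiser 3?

Others bid (4, 4): truth gives 0; bid 24 gives 4 > 0. Violating.
Others bid (4, 28): truth gives -28; bid 31 gives -3 > -28. Violating.
Others bid (4, 31): truth gives -28; bid 4 gives -4 > -28. Violating.
Others bid (24, 28): truth gives -28; bid 31 gives -3 > -28. Violating.
Others bid (4, 24): truth gives 0; no alternative beats it.
Others bid (24, 4): truth gives 0; no alternative beats it.
(Checking all 16 profiles: 13 have a profitable deviation, 3 do not.)

13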